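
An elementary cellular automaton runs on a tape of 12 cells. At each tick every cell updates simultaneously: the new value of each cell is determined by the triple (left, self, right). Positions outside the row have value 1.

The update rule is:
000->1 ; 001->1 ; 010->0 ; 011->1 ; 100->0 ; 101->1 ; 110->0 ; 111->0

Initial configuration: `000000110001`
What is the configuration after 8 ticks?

110001110000

tick 1: 011111100111
tick 2: 110000001100
tick 3: 000111111001
tick 4: 011100000011
tick 5: 110001111110
tick 6: 000111000001
tick 7: 011100011111
tick 8: 110001110000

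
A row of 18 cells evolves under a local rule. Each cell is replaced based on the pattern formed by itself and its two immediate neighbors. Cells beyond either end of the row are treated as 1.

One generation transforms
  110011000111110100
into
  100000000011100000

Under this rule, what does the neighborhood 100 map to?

0

At position 2 the neighborhood is 100; the next row has 0 there.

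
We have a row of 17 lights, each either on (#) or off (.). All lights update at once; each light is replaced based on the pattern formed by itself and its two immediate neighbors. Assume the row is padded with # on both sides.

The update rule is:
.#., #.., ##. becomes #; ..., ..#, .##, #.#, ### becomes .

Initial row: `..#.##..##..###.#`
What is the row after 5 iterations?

#.#..##..##...#..
#.##..##..##..##.
#..##..##..##..#.
##..##..##..##.#.
.##..##..##..#.#.

.##..##..##..#.#.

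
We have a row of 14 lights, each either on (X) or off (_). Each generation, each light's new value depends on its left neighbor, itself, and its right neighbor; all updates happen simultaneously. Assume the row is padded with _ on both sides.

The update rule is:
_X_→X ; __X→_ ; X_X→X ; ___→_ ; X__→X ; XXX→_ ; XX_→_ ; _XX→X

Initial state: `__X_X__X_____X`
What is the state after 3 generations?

__XXXX_XX____X
__X___XX_X___X
__XX__X_XXX__X

__XX__X_XXX__X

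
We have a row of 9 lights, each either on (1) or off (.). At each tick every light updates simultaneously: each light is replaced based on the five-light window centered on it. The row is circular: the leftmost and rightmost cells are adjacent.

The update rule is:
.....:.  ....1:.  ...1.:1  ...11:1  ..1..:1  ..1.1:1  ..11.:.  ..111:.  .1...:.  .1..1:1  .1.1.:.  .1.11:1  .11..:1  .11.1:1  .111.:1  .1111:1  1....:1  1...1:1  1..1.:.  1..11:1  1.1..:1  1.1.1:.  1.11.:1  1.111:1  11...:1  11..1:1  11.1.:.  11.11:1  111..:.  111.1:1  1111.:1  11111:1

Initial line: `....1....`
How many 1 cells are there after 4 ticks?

4

...11.1..
..1.1.1.1
1.1.....1
1.1.1..1.
count of 1: 4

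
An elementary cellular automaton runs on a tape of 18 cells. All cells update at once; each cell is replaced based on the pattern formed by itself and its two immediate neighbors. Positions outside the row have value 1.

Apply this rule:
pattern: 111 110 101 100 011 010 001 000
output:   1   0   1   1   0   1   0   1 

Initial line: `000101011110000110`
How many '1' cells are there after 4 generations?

10

generation 1: 110111101101110001
generation 2: 101011010010101100
generation 3: 011100111011110010
generation 4: 101010010101101011
count of 1: 10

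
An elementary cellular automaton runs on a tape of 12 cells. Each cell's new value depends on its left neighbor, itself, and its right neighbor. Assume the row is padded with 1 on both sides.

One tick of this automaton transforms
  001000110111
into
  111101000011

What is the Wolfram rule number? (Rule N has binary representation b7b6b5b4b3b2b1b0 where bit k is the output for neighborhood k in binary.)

position 10: 111 → 1  (bit 7 = 1)
position 7: 110 → 0  (bit 6 = 0)
position 8: 101 → 0  (bit 5 = 0)
position 0: 100 → 1  (bit 4 = 1)
position 6: 011 → 0  (bit 3 = 0)
position 2: 010 → 1  (bit 2 = 1)
position 1: 001 → 1  (bit 1 = 1)
position 4: 000 → 0  (bit 0 = 0)
bits b7..b0 = 10010110 = 150

150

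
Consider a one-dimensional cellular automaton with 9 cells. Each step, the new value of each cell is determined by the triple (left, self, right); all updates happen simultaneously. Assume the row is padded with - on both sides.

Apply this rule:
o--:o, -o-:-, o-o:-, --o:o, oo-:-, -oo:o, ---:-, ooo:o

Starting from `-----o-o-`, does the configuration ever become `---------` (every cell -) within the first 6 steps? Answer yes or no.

step 1: ----o---o
step 2: ---o-o-o-
step 3: --o-----o
step 4: -o-o---o-
step 5: o---o-o-o
step 6: -o-o-----
step 6 is -o-o-----, still not uniform -

no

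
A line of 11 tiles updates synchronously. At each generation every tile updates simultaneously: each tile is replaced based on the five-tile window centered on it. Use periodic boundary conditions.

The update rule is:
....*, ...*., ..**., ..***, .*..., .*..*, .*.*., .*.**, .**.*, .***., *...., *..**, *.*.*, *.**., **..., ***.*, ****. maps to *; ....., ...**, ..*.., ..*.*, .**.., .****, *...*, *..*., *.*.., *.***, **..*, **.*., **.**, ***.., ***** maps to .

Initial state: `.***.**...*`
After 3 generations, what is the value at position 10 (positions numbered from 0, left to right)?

*.**.*.*.*.
****.******
..**.......
position 10 holds .

.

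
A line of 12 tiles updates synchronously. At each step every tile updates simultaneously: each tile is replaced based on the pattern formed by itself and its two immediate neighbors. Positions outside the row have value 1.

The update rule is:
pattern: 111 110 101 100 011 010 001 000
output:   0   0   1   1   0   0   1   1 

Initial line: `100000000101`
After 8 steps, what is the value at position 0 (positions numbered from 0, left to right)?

step 1: 011111111010
step 2: 100000000101  (repeats step 0; period 2)
step 8: 100000000101
position 0 holds 1

1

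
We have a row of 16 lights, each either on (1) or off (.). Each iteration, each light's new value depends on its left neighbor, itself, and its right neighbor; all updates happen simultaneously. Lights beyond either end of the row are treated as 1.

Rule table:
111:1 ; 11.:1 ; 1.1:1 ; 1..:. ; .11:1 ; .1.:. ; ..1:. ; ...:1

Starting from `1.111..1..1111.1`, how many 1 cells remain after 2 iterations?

11111.....111111
11111.111.111111
count of 1: 14

14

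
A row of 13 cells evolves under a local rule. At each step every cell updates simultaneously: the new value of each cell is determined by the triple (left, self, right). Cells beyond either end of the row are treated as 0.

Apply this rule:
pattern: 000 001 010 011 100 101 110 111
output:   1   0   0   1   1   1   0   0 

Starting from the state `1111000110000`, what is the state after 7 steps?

1000110101111
0110101011000
0101010110111
0010101101100
1001011011011
0100110110110
0010101101101

0010101101101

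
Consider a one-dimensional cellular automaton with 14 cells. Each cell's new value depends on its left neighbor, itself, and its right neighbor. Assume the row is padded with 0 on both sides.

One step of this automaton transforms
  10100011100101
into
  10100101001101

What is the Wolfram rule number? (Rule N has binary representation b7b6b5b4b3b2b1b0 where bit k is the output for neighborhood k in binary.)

position 7: 111 → 1  (bit 7 = 1)
position 8: 110 → 0  (bit 6 = 0)
position 1: 101 → 0  (bit 5 = 0)
position 3: 100 → 0  (bit 4 = 0)
position 6: 011 → 0  (bit 3 = 0)
position 0: 010 → 1  (bit 2 = 1)
position 5: 001 → 1  (bit 1 = 1)
position 4: 000 → 0  (bit 0 = 0)
bits b7..b0 = 10000110 = 134

134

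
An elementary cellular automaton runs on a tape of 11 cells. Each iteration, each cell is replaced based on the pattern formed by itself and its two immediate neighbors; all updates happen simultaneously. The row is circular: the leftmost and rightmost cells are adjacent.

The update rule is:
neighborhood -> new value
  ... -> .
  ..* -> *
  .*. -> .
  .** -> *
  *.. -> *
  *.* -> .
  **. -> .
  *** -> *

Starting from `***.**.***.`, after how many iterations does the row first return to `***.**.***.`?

iteration 1: **..*..**..
iteration 2: *.**.***.**
iteration 3: ..*..**..**
iteration 4: **.***.***.
iteration 5: *..**..**..
iteration 6: .***.***.**
iteration 7: .**..**..*.
iteration 8: **.***.**.*
iteration 9: *..**..*..*
iteration 10: .***.**.***
iteration 11: .**..*..**.
iteration 12: **.**.***.*
iteration 13: *..*..**..*
iteration 14: .**.***.***
iteration 15: .*..**..**.
iteration 16: *.***.***.*
iteration 17: ..**..**..*
iteration 18: ***.***.**.
iteration 19: **..**..*..
iteration 20: *.***.**.**
iteration 21: ..**..*..**
iteration 22: ***.**.***.

22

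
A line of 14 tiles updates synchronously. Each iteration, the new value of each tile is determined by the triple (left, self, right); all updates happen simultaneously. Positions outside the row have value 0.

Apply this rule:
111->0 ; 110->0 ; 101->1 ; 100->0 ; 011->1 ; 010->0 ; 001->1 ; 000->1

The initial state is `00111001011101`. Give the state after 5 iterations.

11100010110010
10001101100100
00111011001001
11100110010010
10001100100100

10001100100100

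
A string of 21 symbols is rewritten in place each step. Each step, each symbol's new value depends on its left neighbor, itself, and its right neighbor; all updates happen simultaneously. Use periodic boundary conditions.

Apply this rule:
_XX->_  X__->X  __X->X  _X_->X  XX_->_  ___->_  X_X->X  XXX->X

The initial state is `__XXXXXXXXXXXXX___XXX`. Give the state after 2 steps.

__X_XXXXXXXXX_XXXXXXX

XX_XXXXXXXXXXX_X_X_X_
__X_XXXXXXXXX_XXXXXXX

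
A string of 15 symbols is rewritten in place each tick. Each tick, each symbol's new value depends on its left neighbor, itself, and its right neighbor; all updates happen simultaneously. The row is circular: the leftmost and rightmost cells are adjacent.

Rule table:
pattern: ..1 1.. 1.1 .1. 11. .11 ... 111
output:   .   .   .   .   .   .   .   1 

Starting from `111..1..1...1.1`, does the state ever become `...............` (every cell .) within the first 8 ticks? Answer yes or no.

yes

11.............
...............
all cells are . at tick 2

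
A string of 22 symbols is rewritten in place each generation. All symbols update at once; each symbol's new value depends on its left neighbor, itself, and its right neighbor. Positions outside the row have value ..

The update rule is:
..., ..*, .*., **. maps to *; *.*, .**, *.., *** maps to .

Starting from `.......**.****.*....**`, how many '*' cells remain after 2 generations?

generation 1: *******.*....*.*.***.*
generation 2: ......*.*.****.*...*.*
count of *: 9

9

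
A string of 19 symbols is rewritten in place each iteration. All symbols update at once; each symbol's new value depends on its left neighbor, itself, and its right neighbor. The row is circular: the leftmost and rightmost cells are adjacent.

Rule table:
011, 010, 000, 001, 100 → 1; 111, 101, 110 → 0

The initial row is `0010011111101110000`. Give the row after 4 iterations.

0000000111111111100

iteration 1: 1111110000001001111
iteration 2: 0000001111111111000
iteration 3: 1111111000000000111
iteration 4: 0000000111111111100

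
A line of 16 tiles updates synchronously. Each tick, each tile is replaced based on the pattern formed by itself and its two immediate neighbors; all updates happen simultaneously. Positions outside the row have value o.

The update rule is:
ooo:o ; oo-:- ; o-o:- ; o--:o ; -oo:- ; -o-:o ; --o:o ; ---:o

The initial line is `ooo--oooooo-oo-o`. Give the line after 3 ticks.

-oooooo----ooooo

tick 1: oo-oo-oooo------
tick 2: o------oo-oooooo
tick 3: -oooooo----ooooo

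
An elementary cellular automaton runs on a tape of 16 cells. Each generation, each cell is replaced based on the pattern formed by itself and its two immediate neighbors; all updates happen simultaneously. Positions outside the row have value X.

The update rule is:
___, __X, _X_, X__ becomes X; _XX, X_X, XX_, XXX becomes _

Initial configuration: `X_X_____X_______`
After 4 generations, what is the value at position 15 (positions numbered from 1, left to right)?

generation 1: __XXXXXXXXXXXXXX
generation 2: XX______________
generation 3: __XXXXXXXXXXXXXX  (repeats generation 1; period 2)
generation 4: XX______________
position 15 holds _

_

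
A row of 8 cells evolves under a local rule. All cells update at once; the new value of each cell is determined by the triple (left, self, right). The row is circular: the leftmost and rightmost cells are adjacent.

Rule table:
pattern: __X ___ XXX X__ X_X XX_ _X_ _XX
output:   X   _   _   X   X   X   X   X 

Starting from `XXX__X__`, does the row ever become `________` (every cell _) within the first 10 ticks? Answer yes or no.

no

tick 1: X_XXXXXX
tick 2: XXX_____
tick 3: X_XX___X
tick 4: XXXXX_XX
tick 5: ____XXX_
tick 6: ___XX_XX
tick 7: X_XXXXXX  (repeats tick 1; period 6)
tick 10: XXXXX_XX
tick 10 is XXXXX_XX, still not uniform _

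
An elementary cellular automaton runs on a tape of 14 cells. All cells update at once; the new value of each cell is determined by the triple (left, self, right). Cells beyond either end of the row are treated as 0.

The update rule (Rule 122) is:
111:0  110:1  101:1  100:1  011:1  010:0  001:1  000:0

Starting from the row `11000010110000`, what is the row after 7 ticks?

10110011011110

11100101111000
10111011001100
01101111111110
11111000000011
10001100000111
01011110001101
10110011011110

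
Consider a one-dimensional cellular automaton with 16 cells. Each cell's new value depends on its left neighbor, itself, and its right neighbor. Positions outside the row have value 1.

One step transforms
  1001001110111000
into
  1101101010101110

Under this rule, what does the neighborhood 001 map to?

0

At position 2 the neighborhood is 001; the next row has 0 there.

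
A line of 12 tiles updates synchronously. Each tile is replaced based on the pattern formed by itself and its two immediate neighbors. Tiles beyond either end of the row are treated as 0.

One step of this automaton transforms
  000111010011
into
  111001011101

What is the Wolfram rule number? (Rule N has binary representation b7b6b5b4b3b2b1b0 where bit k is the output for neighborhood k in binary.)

position 4: 111 → 0  (bit 7 = 0)
position 5: 110 → 1  (bit 6 = 1)
position 6: 101 → 0  (bit 5 = 0)
position 8: 100 → 1  (bit 4 = 1)
position 3: 011 → 0  (bit 3 = 0)
position 7: 010 → 1  (bit 2 = 1)
position 2: 001 → 1  (bit 1 = 1)
position 0: 000 → 1  (bit 0 = 1)
bits b7..b0 = 01010111 = 87

87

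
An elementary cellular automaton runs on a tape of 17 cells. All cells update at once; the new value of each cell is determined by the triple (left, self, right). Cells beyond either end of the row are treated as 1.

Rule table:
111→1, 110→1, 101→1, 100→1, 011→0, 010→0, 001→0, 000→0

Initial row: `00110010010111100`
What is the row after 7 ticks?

tick 1: 10011001001011110
tick 2: 11001100100101111
tick 3: 11100110010010111
tick 4: 11110011001001011
tick 5: 11111001100100101
tick 6: 11111100110010010
tick 7: 11111110011001001

11111110011001001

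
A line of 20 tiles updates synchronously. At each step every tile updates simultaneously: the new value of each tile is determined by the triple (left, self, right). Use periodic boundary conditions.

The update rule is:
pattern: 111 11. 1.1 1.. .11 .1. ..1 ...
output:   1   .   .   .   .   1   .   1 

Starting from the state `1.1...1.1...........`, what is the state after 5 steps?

1.1.1.1.1.111111111.
1.1.1.1.1..1111111..
1.1.1.1.1...11111...
1.1.1.1.1.1..111..1.
1.1.1.1.1.1...1...1.

1.1.1.1.1.1...1...1.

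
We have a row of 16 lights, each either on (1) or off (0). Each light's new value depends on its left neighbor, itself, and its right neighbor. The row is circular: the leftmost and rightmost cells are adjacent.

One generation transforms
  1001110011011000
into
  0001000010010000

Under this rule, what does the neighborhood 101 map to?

At position 10 the neighborhood is 101; the next row has 0 there.

0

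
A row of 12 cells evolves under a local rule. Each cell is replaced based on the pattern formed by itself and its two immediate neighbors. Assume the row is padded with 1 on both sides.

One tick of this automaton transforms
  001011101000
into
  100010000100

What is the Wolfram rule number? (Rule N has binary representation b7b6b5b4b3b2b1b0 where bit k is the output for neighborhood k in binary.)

position 5: 111 → 0  (bit 7 = 0)
position 6: 110 → 0  (bit 6 = 0)
position 3: 101 → 0  (bit 5 = 0)
position 0: 100 → 1  (bit 4 = 1)
position 4: 011 → 1  (bit 3 = 1)
position 2: 010 → 0  (bit 2 = 0)
position 1: 001 → 0  (bit 1 = 0)
position 10: 000 → 0  (bit 0 = 0)
bits b7..b0 = 00011000 = 24

24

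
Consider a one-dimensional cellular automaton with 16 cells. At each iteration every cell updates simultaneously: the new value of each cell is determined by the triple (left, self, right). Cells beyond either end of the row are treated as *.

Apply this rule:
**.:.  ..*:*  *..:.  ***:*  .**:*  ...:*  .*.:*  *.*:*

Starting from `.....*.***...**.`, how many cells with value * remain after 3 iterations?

13

iteration 1: .********..***.*
iteration 2: ********..***.**
iteration 3: *******..***.***
count of *: 13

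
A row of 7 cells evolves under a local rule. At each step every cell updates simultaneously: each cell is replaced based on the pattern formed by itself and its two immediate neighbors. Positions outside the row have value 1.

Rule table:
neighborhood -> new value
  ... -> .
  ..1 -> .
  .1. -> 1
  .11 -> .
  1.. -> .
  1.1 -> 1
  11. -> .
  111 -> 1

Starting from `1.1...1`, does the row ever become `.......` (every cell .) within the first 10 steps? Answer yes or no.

step 1: .11....
step 2: 1......
step 3: .......
all cells are . at step 3

yes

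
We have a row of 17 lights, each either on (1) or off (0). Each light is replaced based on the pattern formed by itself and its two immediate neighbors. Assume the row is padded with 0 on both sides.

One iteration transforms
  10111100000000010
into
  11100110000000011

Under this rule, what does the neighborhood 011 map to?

1

At position 2 the neighborhood is 011; the next row has 1 there.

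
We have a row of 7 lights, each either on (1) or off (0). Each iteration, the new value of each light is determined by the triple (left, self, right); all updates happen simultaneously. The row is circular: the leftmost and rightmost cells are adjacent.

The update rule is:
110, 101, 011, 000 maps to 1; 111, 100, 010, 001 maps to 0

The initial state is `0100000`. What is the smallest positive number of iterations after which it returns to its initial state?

iteration 1: 0001111
iteration 2: 0101001
iteration 3: 1010000
iteration 4: 0100110
iteration 5: 0000110
iteration 6: 1110110
iteration 7: 1011111
iteration 8: 1110000
iteration 9: 1010110
iteration 10: 0101111
iteration 11: 1011001
iteration 12: 1111001
iteration 13: 0001001
iteration 14: 0100000

14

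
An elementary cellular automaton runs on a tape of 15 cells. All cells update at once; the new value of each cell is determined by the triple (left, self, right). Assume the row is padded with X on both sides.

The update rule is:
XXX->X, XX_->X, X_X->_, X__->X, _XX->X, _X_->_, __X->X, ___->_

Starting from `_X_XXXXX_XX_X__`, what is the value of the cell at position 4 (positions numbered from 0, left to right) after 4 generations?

X

___XXXXX_XX__XX
X_XXXXXX_XXXXXX
X_XXXXXX_XXXXXX  (fixed point — unchanged through generation 4)
position 4 holds X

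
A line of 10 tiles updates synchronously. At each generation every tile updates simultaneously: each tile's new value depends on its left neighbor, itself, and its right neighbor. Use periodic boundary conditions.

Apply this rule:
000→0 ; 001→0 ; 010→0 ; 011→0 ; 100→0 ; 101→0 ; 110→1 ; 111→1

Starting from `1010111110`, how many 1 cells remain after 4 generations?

0000011110
0000001110
0000000110
0000000010
count of 1: 1

1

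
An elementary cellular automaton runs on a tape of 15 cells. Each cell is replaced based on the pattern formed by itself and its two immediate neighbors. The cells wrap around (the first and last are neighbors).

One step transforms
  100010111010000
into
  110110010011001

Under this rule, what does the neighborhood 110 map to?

At position 8 the neighborhood is 110; the next row has 0 there.

0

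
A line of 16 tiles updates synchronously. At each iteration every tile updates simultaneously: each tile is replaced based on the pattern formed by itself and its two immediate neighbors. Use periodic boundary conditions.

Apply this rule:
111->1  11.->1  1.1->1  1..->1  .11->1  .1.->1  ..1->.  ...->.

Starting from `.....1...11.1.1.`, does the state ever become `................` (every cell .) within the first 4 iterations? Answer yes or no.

no

iteration 1: .....11..1111111
iteration 2: 1....111.1111111
iteration 3: 11...11111111111
iteration 4: 111..11111111111
iteration 4 is 111..11111111111, still not uniform .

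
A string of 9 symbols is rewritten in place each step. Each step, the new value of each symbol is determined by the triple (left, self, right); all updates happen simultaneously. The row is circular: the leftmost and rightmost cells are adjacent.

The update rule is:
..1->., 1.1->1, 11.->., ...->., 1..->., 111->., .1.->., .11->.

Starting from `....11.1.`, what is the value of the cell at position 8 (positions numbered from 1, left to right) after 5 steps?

......1..
.........
.........  (fixed point — unchanged through step 5)
position 8 holds .

.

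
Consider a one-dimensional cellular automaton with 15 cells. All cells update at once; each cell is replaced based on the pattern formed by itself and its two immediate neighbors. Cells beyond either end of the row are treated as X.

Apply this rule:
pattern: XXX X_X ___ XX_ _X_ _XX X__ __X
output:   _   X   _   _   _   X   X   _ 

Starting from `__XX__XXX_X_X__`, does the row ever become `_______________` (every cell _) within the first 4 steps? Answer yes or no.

X_X_X_X__X_X_X_
_X_X_X_X__X_X_X
X_X_X_X_X__X_XX
_X_X_X_X_X__XX_
step 4 is _X_X_X_X_X__XX_, still not uniform _

no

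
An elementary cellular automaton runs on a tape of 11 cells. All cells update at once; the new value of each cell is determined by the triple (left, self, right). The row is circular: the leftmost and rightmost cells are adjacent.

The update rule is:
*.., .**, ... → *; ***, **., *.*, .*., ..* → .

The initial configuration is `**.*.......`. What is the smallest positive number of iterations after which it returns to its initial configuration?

22

*...******.
.**.*......
.*...******
..**.*.....
*.*...*****
...**.*....
**.*...****
....**.*...
***.*...***
.....**.*..
****.*...**
......**.*.
*****.*...*
.......**.*
******.*...
*.......**.
.******.*..
.*.......**
..******.*.
*.*.......*
...******.*
**.*.......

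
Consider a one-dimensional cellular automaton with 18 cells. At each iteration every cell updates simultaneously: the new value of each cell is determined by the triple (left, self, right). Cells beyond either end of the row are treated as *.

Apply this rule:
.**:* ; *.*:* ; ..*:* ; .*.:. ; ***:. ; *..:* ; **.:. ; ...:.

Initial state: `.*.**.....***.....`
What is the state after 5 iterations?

**.*.**.**.*.**.**

*.**.*...**..*...*
.**.*.*.**.**.*.**
**.*.*.**.**.*.**.
..*.*.**.**.*.**.*
**.*.**.**.*.**.**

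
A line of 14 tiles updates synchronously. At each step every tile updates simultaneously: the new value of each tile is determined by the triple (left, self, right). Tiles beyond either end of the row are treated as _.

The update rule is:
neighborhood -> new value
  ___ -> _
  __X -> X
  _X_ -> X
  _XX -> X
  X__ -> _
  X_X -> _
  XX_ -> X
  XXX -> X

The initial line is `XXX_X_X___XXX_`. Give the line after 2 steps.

XXX_X_X_XXXXX_

XXX_X_X__XXXX_
XXX_X_X_XXXXX_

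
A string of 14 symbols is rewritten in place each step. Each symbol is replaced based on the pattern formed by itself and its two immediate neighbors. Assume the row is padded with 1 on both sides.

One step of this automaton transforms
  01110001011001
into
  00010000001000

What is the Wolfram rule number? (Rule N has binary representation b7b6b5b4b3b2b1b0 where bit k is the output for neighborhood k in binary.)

position 2: 111 → 0  (bit 7 = 0)
position 3: 110 → 1  (bit 6 = 1)
position 0: 101 → 0  (bit 5 = 0)
position 4: 100 → 0  (bit 4 = 0)
position 1: 011 → 0  (bit 3 = 0)
position 7: 010 → 0  (bit 2 = 0)
position 6: 001 → 0  (bit 1 = 0)
position 5: 000 → 0  (bit 0 = 0)
bits b7..b0 = 01000000 = 64

64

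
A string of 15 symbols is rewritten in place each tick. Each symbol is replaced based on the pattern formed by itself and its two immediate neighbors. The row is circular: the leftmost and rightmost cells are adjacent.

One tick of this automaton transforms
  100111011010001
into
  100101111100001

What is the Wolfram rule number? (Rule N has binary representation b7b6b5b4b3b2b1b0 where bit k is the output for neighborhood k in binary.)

position 4: 111 → 0  (bit 7 = 0)
position 0: 110 → 1  (bit 6 = 1)
position 6: 101 → 1  (bit 5 = 1)
position 1: 100 → 0  (bit 4 = 0)
position 3: 011 → 1  (bit 3 = 1)
position 10: 010 → 0  (bit 2 = 0)
position 2: 001 → 0  (bit 1 = 0)
position 12: 000 → 0  (bit 0 = 0)
bits b7..b0 = 01101000 = 104

104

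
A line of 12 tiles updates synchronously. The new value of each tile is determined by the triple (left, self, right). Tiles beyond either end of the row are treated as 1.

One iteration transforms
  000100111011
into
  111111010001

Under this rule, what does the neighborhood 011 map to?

0

At position 6 the neighborhood is 011; the next row has 0 there.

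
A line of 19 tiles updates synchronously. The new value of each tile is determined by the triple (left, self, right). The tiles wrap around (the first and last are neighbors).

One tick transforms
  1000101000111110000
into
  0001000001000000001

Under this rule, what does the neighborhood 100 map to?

0

At position 1 the neighborhood is 100; the next row has 0 there.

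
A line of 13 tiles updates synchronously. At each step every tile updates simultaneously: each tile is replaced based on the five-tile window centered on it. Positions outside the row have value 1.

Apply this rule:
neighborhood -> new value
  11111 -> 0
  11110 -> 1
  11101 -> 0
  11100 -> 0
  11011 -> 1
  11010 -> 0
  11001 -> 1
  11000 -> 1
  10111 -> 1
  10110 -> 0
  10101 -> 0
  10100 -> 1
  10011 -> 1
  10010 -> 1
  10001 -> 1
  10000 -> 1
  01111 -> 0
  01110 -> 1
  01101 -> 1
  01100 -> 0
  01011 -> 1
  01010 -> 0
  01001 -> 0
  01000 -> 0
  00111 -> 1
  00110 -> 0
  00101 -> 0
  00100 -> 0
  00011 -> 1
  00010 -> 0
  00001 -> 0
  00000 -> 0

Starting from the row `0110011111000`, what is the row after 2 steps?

0111101101100

1001110010111
0111101101100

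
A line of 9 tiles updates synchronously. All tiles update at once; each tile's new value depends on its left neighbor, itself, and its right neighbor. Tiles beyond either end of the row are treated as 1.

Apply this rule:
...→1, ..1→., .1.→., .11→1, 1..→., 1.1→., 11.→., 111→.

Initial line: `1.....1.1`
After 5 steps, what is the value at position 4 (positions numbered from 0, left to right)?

..111...1
..1...1.1
....1...1
.11...1.1
.1..1...1
position 4 holds 1

1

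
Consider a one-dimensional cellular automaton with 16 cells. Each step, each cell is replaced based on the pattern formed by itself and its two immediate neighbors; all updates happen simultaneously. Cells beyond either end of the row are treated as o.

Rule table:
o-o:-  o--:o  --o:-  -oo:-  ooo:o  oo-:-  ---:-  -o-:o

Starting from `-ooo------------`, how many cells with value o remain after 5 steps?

2

step 1: --o-o-----------
step 2: o-o-oo----------
step 3: --o---o---------
step 4: o-oo--oo--------
step 5: ----o---o-------
count of o: 2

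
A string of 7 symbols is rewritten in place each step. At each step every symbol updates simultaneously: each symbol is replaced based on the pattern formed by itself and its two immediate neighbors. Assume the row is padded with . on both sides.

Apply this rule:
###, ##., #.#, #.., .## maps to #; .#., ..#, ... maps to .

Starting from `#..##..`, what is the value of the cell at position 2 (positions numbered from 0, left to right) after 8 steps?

.#.###.
..#####
..#####  (fixed point — unchanged through step 8)
position 2 holds #

#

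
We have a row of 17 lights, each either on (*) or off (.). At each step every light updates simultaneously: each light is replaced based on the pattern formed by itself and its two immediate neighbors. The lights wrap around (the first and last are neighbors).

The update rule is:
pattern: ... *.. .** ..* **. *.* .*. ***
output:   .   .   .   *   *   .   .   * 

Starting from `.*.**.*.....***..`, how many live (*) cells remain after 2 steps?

4

step 1: *...*......*.**..
step 2: ...*......*...*.*
count of *: 4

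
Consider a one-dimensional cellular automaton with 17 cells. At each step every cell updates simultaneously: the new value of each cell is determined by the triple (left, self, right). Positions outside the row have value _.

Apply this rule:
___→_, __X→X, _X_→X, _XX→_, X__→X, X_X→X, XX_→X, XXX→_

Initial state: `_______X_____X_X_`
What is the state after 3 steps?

____XXXX_XXXX__XX

______XXX___XXXXX
_____X__XX_X____X
____XXXX_XXXX__XX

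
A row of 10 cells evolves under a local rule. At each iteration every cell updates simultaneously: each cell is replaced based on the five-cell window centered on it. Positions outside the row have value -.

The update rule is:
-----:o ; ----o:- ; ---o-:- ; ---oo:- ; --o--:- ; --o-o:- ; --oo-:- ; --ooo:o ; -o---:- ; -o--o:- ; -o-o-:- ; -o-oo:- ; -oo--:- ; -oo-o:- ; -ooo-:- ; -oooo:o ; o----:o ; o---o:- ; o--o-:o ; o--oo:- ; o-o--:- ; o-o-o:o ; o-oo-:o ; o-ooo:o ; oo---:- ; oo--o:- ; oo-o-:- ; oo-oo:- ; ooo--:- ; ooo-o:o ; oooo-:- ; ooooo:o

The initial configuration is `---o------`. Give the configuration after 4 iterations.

ooo-------

o----ooooo
--o--ooo--
-----o---o
ooo-------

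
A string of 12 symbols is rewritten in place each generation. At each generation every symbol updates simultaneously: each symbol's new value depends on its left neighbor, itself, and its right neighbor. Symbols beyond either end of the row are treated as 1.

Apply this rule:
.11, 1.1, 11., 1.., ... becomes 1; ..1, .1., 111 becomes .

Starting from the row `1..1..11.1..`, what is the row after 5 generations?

11.1.111111.

11..1.111.1.
.11..11.11.1
1111.1111111
...111......
11.1.111111.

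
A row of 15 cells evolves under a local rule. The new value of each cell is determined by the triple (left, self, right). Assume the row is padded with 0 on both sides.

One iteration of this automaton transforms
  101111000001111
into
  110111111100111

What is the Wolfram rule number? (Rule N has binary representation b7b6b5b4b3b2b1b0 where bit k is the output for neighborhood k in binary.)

position 3: 111 → 1  (bit 7 = 1)
position 5: 110 → 1  (bit 6 = 1)
position 1: 101 → 1  (bit 5 = 1)
position 6: 100 → 1  (bit 4 = 1)
position 2: 011 → 0  (bit 3 = 0)
position 0: 010 → 1  (bit 2 = 1)
position 10: 001 → 0  (bit 1 = 0)
position 7: 000 → 1  (bit 0 = 1)
bits b7..b0 = 11110101 = 245

245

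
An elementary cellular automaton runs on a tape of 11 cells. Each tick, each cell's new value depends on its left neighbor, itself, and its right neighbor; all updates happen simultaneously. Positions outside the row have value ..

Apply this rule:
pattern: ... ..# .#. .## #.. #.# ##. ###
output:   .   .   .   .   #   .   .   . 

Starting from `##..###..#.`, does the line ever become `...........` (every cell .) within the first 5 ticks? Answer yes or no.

..#....#..#
...#....#..
....#....#.
.....#....#
......#....
tick 5 is ......#...., still not uniform .

no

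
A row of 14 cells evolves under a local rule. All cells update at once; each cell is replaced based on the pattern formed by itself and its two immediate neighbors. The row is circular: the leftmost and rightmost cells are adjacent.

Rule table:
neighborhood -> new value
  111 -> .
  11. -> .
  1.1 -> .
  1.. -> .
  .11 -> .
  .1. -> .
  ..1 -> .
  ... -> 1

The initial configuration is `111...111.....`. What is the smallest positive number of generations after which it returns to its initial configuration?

2

....1.....111.
111...111.....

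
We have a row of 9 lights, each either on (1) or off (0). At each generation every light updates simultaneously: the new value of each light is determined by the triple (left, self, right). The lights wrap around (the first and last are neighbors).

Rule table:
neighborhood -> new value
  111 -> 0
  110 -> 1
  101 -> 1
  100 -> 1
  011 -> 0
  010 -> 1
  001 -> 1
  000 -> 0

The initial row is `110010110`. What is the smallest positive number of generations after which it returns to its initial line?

3

generation 1: 011111011
generation 2: 100001101
generation 3: 110010110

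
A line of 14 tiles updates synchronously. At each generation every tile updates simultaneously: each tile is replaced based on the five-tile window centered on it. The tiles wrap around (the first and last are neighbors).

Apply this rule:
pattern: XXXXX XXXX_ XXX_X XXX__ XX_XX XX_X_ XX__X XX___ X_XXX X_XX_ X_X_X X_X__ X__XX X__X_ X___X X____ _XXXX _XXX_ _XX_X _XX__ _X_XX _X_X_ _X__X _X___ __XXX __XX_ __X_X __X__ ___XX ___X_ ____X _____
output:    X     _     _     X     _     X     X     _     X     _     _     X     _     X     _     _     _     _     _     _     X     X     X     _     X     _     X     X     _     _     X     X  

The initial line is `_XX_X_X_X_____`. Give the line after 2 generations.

generation 1: ___X_X_XX__XXX
generation 2: ___XX_X__X_X_X

___XX_X__X_X_X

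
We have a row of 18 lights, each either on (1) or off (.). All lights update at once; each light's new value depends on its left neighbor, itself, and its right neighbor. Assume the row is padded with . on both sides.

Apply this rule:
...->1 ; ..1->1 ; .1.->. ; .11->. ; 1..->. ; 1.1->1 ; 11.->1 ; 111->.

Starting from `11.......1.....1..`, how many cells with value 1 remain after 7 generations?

9

generation 1: .1.111111..1111..1
generation 2: 1.1.....1.1...1.1.
generation 3: .1..1111.1..11.1..
generation 4: 1..1...11..1.11..1
generation 5: ..1..11.1.1.1.1.1.
generation 6: 11..1.11.1.1.1.1..
generation 7: .1.1.1.11.1.1.1..1
count of 1: 9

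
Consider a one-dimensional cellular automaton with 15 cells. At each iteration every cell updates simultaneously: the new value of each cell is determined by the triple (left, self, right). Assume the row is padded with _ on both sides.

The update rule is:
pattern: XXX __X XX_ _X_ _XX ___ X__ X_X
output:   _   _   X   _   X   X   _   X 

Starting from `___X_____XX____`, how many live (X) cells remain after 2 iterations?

11

XX___XXX_XX_XXX
XX_X_X_XXXXXX_X
count of X: 11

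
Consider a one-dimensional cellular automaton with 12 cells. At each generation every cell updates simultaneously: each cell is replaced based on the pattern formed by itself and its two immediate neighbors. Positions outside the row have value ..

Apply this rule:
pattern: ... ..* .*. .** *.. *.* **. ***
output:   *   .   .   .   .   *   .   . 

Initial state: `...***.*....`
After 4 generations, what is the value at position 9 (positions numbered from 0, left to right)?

**....*..***
...**.......
**....******
...**.......
position 9 holds .

.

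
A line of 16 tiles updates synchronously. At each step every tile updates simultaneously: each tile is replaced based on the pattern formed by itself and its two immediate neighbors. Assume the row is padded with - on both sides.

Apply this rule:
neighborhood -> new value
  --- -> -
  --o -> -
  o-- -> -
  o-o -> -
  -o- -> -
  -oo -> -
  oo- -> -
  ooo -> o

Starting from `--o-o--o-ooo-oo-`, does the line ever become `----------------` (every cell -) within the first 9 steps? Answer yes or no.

----------o-----
----------------
all cells are - at step 2

yes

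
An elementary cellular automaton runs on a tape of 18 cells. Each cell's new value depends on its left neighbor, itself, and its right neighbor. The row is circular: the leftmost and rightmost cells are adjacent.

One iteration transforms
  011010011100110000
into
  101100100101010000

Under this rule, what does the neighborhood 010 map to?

At position 4 the neighborhood is 010; the next row has 0 there.

0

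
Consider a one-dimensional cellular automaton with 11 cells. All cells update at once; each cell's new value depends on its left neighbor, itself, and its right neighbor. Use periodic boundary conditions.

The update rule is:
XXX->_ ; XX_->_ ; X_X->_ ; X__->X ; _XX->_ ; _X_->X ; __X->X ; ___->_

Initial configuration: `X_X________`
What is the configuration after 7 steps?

X_XX______X
____X____X_
___XXX__XXX
X_X___XX___
X_XX_X__X_X
_____XXXX__
____X____X_

____X____X_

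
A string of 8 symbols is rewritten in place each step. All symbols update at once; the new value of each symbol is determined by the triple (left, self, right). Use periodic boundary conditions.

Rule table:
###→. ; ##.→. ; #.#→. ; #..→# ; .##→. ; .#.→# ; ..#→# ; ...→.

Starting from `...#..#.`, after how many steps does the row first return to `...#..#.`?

step 1: ..######
step 2: ##......
step 3: ..#....#
step 4: ####..##
step 5: ....##..
step 6: ...#..#.

6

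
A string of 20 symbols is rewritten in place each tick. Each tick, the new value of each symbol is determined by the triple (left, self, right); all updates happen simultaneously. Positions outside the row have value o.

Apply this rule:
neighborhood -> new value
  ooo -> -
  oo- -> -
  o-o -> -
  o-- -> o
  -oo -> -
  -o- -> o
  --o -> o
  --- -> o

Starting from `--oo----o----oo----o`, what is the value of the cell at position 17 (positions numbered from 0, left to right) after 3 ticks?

o

oo--ooooooooo--oooo-
--oo---------oo-----
oo--ooooooooo--ooooo
position 17 holds o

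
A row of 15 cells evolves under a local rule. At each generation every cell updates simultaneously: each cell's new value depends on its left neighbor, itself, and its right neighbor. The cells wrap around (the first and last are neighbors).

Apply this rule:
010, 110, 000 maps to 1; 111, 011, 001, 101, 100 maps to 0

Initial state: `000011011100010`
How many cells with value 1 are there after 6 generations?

111001000101010
001001010101010
101001010101010
101001010101010  (fixed point — unchanged through generation 6)
count of 1: 7

7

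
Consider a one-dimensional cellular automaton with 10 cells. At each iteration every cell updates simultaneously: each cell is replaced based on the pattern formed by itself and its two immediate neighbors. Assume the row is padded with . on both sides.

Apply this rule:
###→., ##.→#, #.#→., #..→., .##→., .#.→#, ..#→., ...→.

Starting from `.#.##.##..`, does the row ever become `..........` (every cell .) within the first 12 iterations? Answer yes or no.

.#..#..#..
.#..#..#..  (fixed point — unchanged through iteration 12)
iteration 12 is .#..#..#.., still not uniform .

no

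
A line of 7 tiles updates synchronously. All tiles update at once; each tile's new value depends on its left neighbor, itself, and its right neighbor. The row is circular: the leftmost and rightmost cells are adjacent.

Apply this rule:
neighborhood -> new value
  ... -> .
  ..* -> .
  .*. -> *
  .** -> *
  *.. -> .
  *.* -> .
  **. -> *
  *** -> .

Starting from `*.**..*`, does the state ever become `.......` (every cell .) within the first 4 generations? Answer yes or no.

generation 1: *.**..*  (fixed point — unchanged through generation 4)
generation 4 is *.**..*, still not uniform .

no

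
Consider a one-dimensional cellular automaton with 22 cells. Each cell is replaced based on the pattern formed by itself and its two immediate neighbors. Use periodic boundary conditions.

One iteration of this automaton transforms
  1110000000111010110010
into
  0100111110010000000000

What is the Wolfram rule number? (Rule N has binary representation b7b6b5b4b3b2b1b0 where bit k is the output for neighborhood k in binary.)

129

position 1: 111 → 1  (bit 7 = 1)
position 2: 110 → 0  (bit 6 = 0)
position 13: 101 → 0  (bit 5 = 0)
position 3: 100 → 0  (bit 4 = 0)
position 0: 011 → 0  (bit 3 = 0)
position 14: 010 → 0  (bit 2 = 0)
position 9: 001 → 0  (bit 1 = 0)
position 4: 000 → 1  (bit 0 = 1)
bits b7..b0 = 10000001 = 129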